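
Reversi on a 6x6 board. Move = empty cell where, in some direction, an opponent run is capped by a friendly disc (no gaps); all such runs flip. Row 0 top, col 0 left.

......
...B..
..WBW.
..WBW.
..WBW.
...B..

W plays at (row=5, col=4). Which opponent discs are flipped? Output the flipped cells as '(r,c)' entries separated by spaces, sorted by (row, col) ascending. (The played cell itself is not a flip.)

Dir NW: opp run (4,3) capped by W -> flip
Dir N: first cell 'W' (not opp) -> no flip
Dir NE: first cell '.' (not opp) -> no flip
Dir W: opp run (5,3), next='.' -> no flip
Dir E: first cell '.' (not opp) -> no flip
Dir SW: edge -> no flip
Dir S: edge -> no flip
Dir SE: edge -> no flip

Answer: (4,3)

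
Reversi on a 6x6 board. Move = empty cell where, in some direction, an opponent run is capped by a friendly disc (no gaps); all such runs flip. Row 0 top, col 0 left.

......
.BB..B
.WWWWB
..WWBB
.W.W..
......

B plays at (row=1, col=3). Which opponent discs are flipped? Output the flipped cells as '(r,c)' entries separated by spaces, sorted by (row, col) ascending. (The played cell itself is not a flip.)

Dir NW: first cell '.' (not opp) -> no flip
Dir N: first cell '.' (not opp) -> no flip
Dir NE: first cell '.' (not opp) -> no flip
Dir W: first cell 'B' (not opp) -> no flip
Dir E: first cell '.' (not opp) -> no flip
Dir SW: opp run (2,2), next='.' -> no flip
Dir S: opp run (2,3) (3,3) (4,3), next='.' -> no flip
Dir SE: opp run (2,4) capped by B -> flip

Answer: (2,4)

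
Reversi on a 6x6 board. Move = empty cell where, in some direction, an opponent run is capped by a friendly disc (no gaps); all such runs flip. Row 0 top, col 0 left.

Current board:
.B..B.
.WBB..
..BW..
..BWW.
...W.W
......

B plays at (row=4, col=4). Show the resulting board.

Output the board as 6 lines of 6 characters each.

Place B at (4,4); scan 8 dirs for brackets.
Dir NW: opp run (3,3) capped by B -> flip
Dir N: opp run (3,4), next='.' -> no flip
Dir NE: first cell '.' (not opp) -> no flip
Dir W: opp run (4,3), next='.' -> no flip
Dir E: opp run (4,5), next=edge -> no flip
Dir SW: first cell '.' (not opp) -> no flip
Dir S: first cell '.' (not opp) -> no flip
Dir SE: first cell '.' (not opp) -> no flip
All flips: (3,3)

Answer: .B..B.
.WBB..
..BW..
..BBW.
...WBW
......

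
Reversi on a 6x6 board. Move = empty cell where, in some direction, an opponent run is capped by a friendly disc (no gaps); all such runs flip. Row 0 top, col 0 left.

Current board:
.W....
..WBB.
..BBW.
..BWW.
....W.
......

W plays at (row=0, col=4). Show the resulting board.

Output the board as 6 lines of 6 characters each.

Answer: .W..W.
..WBW.
..BBW.
..BWW.
....W.
......

Derivation:
Place W at (0,4); scan 8 dirs for brackets.
Dir NW: edge -> no flip
Dir N: edge -> no flip
Dir NE: edge -> no flip
Dir W: first cell '.' (not opp) -> no flip
Dir E: first cell '.' (not opp) -> no flip
Dir SW: opp run (1,3) (2,2), next='.' -> no flip
Dir S: opp run (1,4) capped by W -> flip
Dir SE: first cell '.' (not opp) -> no flip
All flips: (1,4)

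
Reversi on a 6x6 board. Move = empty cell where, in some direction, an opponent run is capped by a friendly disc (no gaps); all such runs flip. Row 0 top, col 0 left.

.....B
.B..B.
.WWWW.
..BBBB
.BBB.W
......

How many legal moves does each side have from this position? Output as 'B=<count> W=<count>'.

-- B to move --
(1,0): flips 1 -> legal
(1,2): flips 2 -> legal
(1,3): flips 2 -> legal
(1,5): flips 1 -> legal
(2,0): no bracket -> illegal
(2,5): no bracket -> illegal
(3,0): no bracket -> illegal
(3,1): flips 1 -> legal
(4,4): no bracket -> illegal
(5,4): no bracket -> illegal
(5,5): flips 1 -> legal
B mobility = 6
-- W to move --
(0,0): flips 1 -> legal
(0,1): flips 1 -> legal
(0,2): no bracket -> illegal
(0,3): no bracket -> illegal
(0,4): flips 1 -> legal
(1,0): no bracket -> illegal
(1,2): no bracket -> illegal
(1,3): no bracket -> illegal
(1,5): no bracket -> illegal
(2,0): no bracket -> illegal
(2,5): flips 1 -> legal
(3,0): no bracket -> illegal
(3,1): no bracket -> illegal
(4,0): no bracket -> illegal
(4,4): flips 2 -> legal
(5,0): flips 2 -> legal
(5,1): flips 2 -> legal
(5,2): flips 2 -> legal
(5,3): flips 2 -> legal
(5,4): flips 2 -> legal
W mobility = 10

Answer: B=6 W=10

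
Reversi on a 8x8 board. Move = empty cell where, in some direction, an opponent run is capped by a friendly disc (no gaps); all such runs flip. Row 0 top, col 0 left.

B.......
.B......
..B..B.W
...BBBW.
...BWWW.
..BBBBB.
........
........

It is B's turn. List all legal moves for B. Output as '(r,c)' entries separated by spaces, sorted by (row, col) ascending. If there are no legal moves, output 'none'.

Answer: (2,6) (3,7) (4,7) (5,7)

Derivation:
(1,6): no bracket -> illegal
(1,7): no bracket -> illegal
(2,6): flips 2 -> legal
(3,7): flips 2 -> legal
(4,7): flips 4 -> legal
(5,7): flips 1 -> legal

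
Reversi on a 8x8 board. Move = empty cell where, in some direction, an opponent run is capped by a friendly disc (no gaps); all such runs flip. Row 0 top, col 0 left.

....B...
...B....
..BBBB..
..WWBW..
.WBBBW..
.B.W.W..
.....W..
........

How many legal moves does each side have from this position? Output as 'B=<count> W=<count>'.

Answer: B=13 W=11

Derivation:
-- B to move --
(2,1): flips 1 -> legal
(2,6): flips 1 -> legal
(3,0): no bracket -> illegal
(3,1): flips 3 -> legal
(3,6): flips 1 -> legal
(4,0): flips 1 -> legal
(4,6): flips 2 -> legal
(5,0): flips 2 -> legal
(5,2): no bracket -> illegal
(5,4): no bracket -> illegal
(5,6): flips 1 -> legal
(6,2): flips 1 -> legal
(6,3): flips 1 -> legal
(6,4): flips 1 -> legal
(6,6): flips 1 -> legal
(7,4): no bracket -> illegal
(7,5): flips 4 -> legal
(7,6): no bracket -> illegal
B mobility = 13
-- W to move --
(0,2): flips 2 -> legal
(0,3): flips 2 -> legal
(0,5): no bracket -> illegal
(1,1): flips 1 -> legal
(1,2): flips 3 -> legal
(1,4): flips 1 -> legal
(1,5): flips 2 -> legal
(1,6): no bracket -> illegal
(2,1): no bracket -> illegal
(2,6): no bracket -> illegal
(3,1): flips 1 -> legal
(3,6): no bracket -> illegal
(4,0): no bracket -> illegal
(5,0): no bracket -> illegal
(5,2): flips 1 -> legal
(5,4): flips 1 -> legal
(6,0): flips 2 -> legal
(6,1): flips 1 -> legal
(6,2): no bracket -> illegal
W mobility = 11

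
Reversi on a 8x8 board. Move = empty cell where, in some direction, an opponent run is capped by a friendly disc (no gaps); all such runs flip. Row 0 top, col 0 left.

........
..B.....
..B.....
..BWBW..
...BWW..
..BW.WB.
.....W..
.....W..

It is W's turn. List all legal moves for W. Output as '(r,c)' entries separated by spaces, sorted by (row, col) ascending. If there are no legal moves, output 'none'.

(0,1): no bracket -> illegal
(0,2): no bracket -> illegal
(0,3): no bracket -> illegal
(1,1): flips 1 -> legal
(1,3): no bracket -> illegal
(2,1): no bracket -> illegal
(2,3): flips 1 -> legal
(2,4): flips 1 -> legal
(2,5): no bracket -> illegal
(3,1): flips 1 -> legal
(4,1): no bracket -> illegal
(4,2): flips 1 -> legal
(4,6): no bracket -> illegal
(4,7): flips 1 -> legal
(5,1): flips 1 -> legal
(5,4): no bracket -> illegal
(5,7): flips 1 -> legal
(6,1): no bracket -> illegal
(6,2): no bracket -> illegal
(6,3): no bracket -> illegal
(6,6): no bracket -> illegal
(6,7): flips 1 -> legal

Answer: (1,1) (2,3) (2,4) (3,1) (4,2) (4,7) (5,1) (5,7) (6,7)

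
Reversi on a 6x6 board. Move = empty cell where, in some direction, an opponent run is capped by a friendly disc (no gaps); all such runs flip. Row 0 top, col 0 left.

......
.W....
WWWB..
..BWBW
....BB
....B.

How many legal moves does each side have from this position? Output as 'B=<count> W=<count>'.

Answer: B=5 W=7

Derivation:
-- B to move --
(0,0): flips 3 -> legal
(0,1): no bracket -> illegal
(0,2): no bracket -> illegal
(1,0): flips 1 -> legal
(1,2): flips 1 -> legal
(1,3): no bracket -> illegal
(2,4): no bracket -> illegal
(2,5): flips 1 -> legal
(3,0): no bracket -> illegal
(3,1): no bracket -> illegal
(4,2): no bracket -> illegal
(4,3): flips 1 -> legal
B mobility = 5
-- W to move --
(1,2): no bracket -> illegal
(1,3): flips 1 -> legal
(1,4): no bracket -> illegal
(2,4): flips 1 -> legal
(2,5): no bracket -> illegal
(3,1): flips 1 -> legal
(4,1): no bracket -> illegal
(4,2): flips 1 -> legal
(4,3): flips 1 -> legal
(5,3): flips 1 -> legal
(5,5): flips 2 -> legal
W mobility = 7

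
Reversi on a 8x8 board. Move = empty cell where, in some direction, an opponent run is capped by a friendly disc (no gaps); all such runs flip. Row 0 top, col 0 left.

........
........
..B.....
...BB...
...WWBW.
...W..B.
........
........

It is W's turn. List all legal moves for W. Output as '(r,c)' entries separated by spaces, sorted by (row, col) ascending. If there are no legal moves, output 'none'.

(1,1): flips 2 -> legal
(1,2): no bracket -> illegal
(1,3): no bracket -> illegal
(2,1): no bracket -> illegal
(2,3): flips 1 -> legal
(2,4): flips 1 -> legal
(2,5): flips 1 -> legal
(3,1): no bracket -> illegal
(3,2): no bracket -> illegal
(3,5): no bracket -> illegal
(3,6): no bracket -> illegal
(4,2): no bracket -> illegal
(4,7): no bracket -> illegal
(5,4): no bracket -> illegal
(5,5): no bracket -> illegal
(5,7): no bracket -> illegal
(6,5): no bracket -> illegal
(6,6): flips 1 -> legal
(6,7): no bracket -> illegal

Answer: (1,1) (2,3) (2,4) (2,5) (6,6)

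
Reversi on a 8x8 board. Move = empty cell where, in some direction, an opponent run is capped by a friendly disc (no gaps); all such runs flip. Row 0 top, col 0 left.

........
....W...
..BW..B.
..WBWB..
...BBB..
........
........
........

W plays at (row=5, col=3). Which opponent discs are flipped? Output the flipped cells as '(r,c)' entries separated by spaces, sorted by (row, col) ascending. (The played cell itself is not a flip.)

Answer: (3,3) (4,3)

Derivation:
Dir NW: first cell '.' (not opp) -> no flip
Dir N: opp run (4,3) (3,3) capped by W -> flip
Dir NE: opp run (4,4) (3,5) (2,6), next='.' -> no flip
Dir W: first cell '.' (not opp) -> no flip
Dir E: first cell '.' (not opp) -> no flip
Dir SW: first cell '.' (not opp) -> no flip
Dir S: first cell '.' (not opp) -> no flip
Dir SE: first cell '.' (not opp) -> no flip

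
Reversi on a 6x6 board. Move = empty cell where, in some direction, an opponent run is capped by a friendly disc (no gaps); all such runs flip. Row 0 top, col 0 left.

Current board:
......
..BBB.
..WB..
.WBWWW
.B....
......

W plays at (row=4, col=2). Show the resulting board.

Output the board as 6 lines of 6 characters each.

Place W at (4,2); scan 8 dirs for brackets.
Dir NW: first cell 'W' (not opp) -> no flip
Dir N: opp run (3,2) capped by W -> flip
Dir NE: first cell 'W' (not opp) -> no flip
Dir W: opp run (4,1), next='.' -> no flip
Dir E: first cell '.' (not opp) -> no flip
Dir SW: first cell '.' (not opp) -> no flip
Dir S: first cell '.' (not opp) -> no flip
Dir SE: first cell '.' (not opp) -> no flip
All flips: (3,2)

Answer: ......
..BBB.
..WB..
.WWWWW
.BW...
......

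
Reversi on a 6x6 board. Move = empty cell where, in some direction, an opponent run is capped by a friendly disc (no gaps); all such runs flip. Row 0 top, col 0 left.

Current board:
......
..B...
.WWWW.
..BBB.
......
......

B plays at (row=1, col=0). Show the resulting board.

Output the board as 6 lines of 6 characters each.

Answer: ......
B.B...
.BWWW.
..BBB.
......
......

Derivation:
Place B at (1,0); scan 8 dirs for brackets.
Dir NW: edge -> no flip
Dir N: first cell '.' (not opp) -> no flip
Dir NE: first cell '.' (not opp) -> no flip
Dir W: edge -> no flip
Dir E: first cell '.' (not opp) -> no flip
Dir SW: edge -> no flip
Dir S: first cell '.' (not opp) -> no flip
Dir SE: opp run (2,1) capped by B -> flip
All flips: (2,1)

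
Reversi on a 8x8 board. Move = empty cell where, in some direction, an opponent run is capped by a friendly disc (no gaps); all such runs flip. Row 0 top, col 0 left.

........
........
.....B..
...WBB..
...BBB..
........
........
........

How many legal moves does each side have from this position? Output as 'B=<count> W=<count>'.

Answer: B=3 W=3

Derivation:
-- B to move --
(2,2): flips 1 -> legal
(2,3): flips 1 -> legal
(2,4): no bracket -> illegal
(3,2): flips 1 -> legal
(4,2): no bracket -> illegal
B mobility = 3
-- W to move --
(1,4): no bracket -> illegal
(1,5): no bracket -> illegal
(1,6): no bracket -> illegal
(2,3): no bracket -> illegal
(2,4): no bracket -> illegal
(2,6): no bracket -> illegal
(3,2): no bracket -> illegal
(3,6): flips 2 -> legal
(4,2): no bracket -> illegal
(4,6): no bracket -> illegal
(5,2): no bracket -> illegal
(5,3): flips 1 -> legal
(5,4): no bracket -> illegal
(5,5): flips 1 -> legal
(5,6): no bracket -> illegal
W mobility = 3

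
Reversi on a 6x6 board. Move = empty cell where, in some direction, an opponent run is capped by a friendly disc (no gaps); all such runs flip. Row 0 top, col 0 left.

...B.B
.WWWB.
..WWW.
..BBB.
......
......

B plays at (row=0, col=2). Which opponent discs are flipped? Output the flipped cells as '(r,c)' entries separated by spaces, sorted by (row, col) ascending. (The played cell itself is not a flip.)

Dir NW: edge -> no flip
Dir N: edge -> no flip
Dir NE: edge -> no flip
Dir W: first cell '.' (not opp) -> no flip
Dir E: first cell 'B' (not opp) -> no flip
Dir SW: opp run (1,1), next='.' -> no flip
Dir S: opp run (1,2) (2,2) capped by B -> flip
Dir SE: opp run (1,3) (2,4), next='.' -> no flip

Answer: (1,2) (2,2)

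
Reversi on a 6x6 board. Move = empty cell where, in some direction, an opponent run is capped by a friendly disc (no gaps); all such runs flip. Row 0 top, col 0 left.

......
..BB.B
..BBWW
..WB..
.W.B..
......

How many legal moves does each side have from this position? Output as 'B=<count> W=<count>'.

-- B to move --
(1,4): no bracket -> illegal
(2,1): flips 1 -> legal
(3,0): no bracket -> illegal
(3,1): flips 1 -> legal
(3,4): no bracket -> illegal
(3,5): flips 2 -> legal
(4,0): no bracket -> illegal
(4,2): flips 1 -> legal
(5,0): flips 2 -> legal
(5,1): no bracket -> illegal
(5,2): no bracket -> illegal
B mobility = 5
-- W to move --
(0,1): no bracket -> illegal
(0,2): flips 3 -> legal
(0,3): no bracket -> illegal
(0,4): no bracket -> illegal
(0,5): flips 1 -> legal
(1,1): no bracket -> illegal
(1,4): flips 1 -> legal
(2,1): flips 2 -> legal
(3,1): no bracket -> illegal
(3,4): flips 1 -> legal
(4,2): flips 1 -> legal
(4,4): no bracket -> illegal
(5,2): no bracket -> illegal
(5,3): no bracket -> illegal
(5,4): flips 1 -> legal
W mobility = 7

Answer: B=5 W=7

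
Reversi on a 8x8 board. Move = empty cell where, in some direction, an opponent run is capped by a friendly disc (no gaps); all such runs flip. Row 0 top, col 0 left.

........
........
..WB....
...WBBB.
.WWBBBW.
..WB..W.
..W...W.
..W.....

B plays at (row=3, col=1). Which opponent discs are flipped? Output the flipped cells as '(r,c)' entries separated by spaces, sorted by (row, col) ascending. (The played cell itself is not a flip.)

Dir NW: first cell '.' (not opp) -> no flip
Dir N: first cell '.' (not opp) -> no flip
Dir NE: opp run (2,2), next='.' -> no flip
Dir W: first cell '.' (not opp) -> no flip
Dir E: first cell '.' (not opp) -> no flip
Dir SW: first cell '.' (not opp) -> no flip
Dir S: opp run (4,1), next='.' -> no flip
Dir SE: opp run (4,2) capped by B -> flip

Answer: (4,2)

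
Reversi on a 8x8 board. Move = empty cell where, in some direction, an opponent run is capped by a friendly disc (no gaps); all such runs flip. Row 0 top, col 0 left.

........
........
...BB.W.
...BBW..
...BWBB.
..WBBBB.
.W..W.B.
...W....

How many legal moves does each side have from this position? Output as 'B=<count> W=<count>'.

-- B to move --
(1,5): no bracket -> illegal
(1,6): no bracket -> illegal
(1,7): flips 3 -> legal
(2,5): flips 1 -> legal
(2,7): no bracket -> illegal
(3,6): flips 1 -> legal
(3,7): no bracket -> illegal
(4,1): no bracket -> illegal
(4,2): no bracket -> illegal
(5,0): no bracket -> illegal
(5,1): flips 1 -> legal
(6,0): no bracket -> illegal
(6,2): no bracket -> illegal
(6,3): no bracket -> illegal
(6,5): no bracket -> illegal
(7,0): flips 2 -> legal
(7,1): no bracket -> illegal
(7,2): no bracket -> illegal
(7,4): flips 1 -> legal
(7,5): flips 1 -> legal
B mobility = 7
-- W to move --
(1,2): no bracket -> illegal
(1,3): flips 1 -> legal
(1,4): flips 2 -> legal
(1,5): no bracket -> illegal
(2,2): flips 1 -> legal
(2,5): flips 2 -> legal
(3,2): flips 2 -> legal
(3,6): no bracket -> illegal
(3,7): flips 2 -> legal
(4,2): flips 2 -> legal
(4,7): flips 2 -> legal
(5,7): flips 5 -> legal
(6,2): flips 1 -> legal
(6,3): no bracket -> illegal
(6,5): flips 2 -> legal
(6,7): no bracket -> illegal
(7,5): no bracket -> illegal
(7,6): no bracket -> illegal
(7,7): flips 2 -> legal
W mobility = 12

Answer: B=7 W=12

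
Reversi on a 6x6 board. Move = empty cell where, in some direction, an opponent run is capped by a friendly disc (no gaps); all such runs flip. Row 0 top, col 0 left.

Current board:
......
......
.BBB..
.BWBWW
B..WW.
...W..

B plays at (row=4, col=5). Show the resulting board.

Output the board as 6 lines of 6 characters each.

Place B at (4,5); scan 8 dirs for brackets.
Dir NW: opp run (3,4) capped by B -> flip
Dir N: opp run (3,5), next='.' -> no flip
Dir NE: edge -> no flip
Dir W: opp run (4,4) (4,3), next='.' -> no flip
Dir E: edge -> no flip
Dir SW: first cell '.' (not opp) -> no flip
Dir S: first cell '.' (not opp) -> no flip
Dir SE: edge -> no flip
All flips: (3,4)

Answer: ......
......
.BBB..
.BWBBW
B..WWB
...W..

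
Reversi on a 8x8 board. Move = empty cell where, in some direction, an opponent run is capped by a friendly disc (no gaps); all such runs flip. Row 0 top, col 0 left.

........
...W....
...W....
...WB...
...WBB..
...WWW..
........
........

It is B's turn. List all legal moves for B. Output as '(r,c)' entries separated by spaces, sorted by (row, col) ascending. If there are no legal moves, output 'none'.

(0,2): no bracket -> illegal
(0,3): no bracket -> illegal
(0,4): no bracket -> illegal
(1,2): flips 1 -> legal
(1,4): no bracket -> illegal
(2,2): flips 1 -> legal
(2,4): no bracket -> illegal
(3,2): flips 1 -> legal
(4,2): flips 1 -> legal
(4,6): no bracket -> illegal
(5,2): flips 1 -> legal
(5,6): no bracket -> illegal
(6,2): flips 1 -> legal
(6,3): flips 1 -> legal
(6,4): flips 1 -> legal
(6,5): flips 1 -> legal
(6,6): flips 1 -> legal

Answer: (1,2) (2,2) (3,2) (4,2) (5,2) (6,2) (6,3) (6,4) (6,5) (6,6)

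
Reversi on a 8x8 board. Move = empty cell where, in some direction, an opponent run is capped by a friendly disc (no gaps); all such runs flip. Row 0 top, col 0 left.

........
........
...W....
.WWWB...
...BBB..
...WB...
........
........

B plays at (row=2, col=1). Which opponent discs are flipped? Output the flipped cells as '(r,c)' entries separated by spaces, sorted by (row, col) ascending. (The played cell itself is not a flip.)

Answer: (3,2)

Derivation:
Dir NW: first cell '.' (not opp) -> no flip
Dir N: first cell '.' (not opp) -> no flip
Dir NE: first cell '.' (not opp) -> no flip
Dir W: first cell '.' (not opp) -> no flip
Dir E: first cell '.' (not opp) -> no flip
Dir SW: first cell '.' (not opp) -> no flip
Dir S: opp run (3,1), next='.' -> no flip
Dir SE: opp run (3,2) capped by B -> flip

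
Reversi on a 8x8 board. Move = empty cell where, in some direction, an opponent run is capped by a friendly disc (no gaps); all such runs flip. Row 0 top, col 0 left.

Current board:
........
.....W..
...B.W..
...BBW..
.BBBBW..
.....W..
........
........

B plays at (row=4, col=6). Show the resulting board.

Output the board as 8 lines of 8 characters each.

Answer: ........
.....W..
...B.W..
...BBW..
.BBBBBB.
.....W..
........
........

Derivation:
Place B at (4,6); scan 8 dirs for brackets.
Dir NW: opp run (3,5), next='.' -> no flip
Dir N: first cell '.' (not opp) -> no flip
Dir NE: first cell '.' (not opp) -> no flip
Dir W: opp run (4,5) capped by B -> flip
Dir E: first cell '.' (not opp) -> no flip
Dir SW: opp run (5,5), next='.' -> no flip
Dir S: first cell '.' (not opp) -> no flip
Dir SE: first cell '.' (not opp) -> no flip
All flips: (4,5)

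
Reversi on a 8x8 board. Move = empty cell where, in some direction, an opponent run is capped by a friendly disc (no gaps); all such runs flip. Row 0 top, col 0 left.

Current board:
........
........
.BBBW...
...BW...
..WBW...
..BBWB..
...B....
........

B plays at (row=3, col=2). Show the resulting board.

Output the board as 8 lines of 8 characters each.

Answer: ........
........
.BBBW...
..BBW...
..BBW...
..BBWB..
...B....
........

Derivation:
Place B at (3,2); scan 8 dirs for brackets.
Dir NW: first cell 'B' (not opp) -> no flip
Dir N: first cell 'B' (not opp) -> no flip
Dir NE: first cell 'B' (not opp) -> no flip
Dir W: first cell '.' (not opp) -> no flip
Dir E: first cell 'B' (not opp) -> no flip
Dir SW: first cell '.' (not opp) -> no flip
Dir S: opp run (4,2) capped by B -> flip
Dir SE: first cell 'B' (not opp) -> no flip
All flips: (4,2)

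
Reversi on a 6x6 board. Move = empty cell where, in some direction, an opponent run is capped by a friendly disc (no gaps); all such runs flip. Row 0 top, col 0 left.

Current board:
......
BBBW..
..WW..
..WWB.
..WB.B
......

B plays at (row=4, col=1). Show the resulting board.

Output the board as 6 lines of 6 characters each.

Answer: ......
BBBW..
..WW..
..WWB.
.BBB.B
......

Derivation:
Place B at (4,1); scan 8 dirs for brackets.
Dir NW: first cell '.' (not opp) -> no flip
Dir N: first cell '.' (not opp) -> no flip
Dir NE: opp run (3,2) (2,3), next='.' -> no flip
Dir W: first cell '.' (not opp) -> no flip
Dir E: opp run (4,2) capped by B -> flip
Dir SW: first cell '.' (not opp) -> no flip
Dir S: first cell '.' (not opp) -> no flip
Dir SE: first cell '.' (not opp) -> no flip
All flips: (4,2)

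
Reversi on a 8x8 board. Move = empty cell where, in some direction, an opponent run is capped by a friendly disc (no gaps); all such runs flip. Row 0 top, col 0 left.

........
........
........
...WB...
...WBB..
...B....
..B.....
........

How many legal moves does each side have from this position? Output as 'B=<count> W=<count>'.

-- B to move --
(2,2): flips 1 -> legal
(2,3): flips 2 -> legal
(2,4): no bracket -> illegal
(3,2): flips 1 -> legal
(4,2): flips 1 -> legal
(5,2): flips 1 -> legal
(5,4): no bracket -> illegal
B mobility = 5
-- W to move --
(2,3): no bracket -> illegal
(2,4): no bracket -> illegal
(2,5): flips 1 -> legal
(3,5): flips 1 -> legal
(3,6): no bracket -> illegal
(4,2): no bracket -> illegal
(4,6): flips 2 -> legal
(5,1): no bracket -> illegal
(5,2): no bracket -> illegal
(5,4): no bracket -> illegal
(5,5): flips 1 -> legal
(5,6): no bracket -> illegal
(6,1): no bracket -> illegal
(6,3): flips 1 -> legal
(6,4): no bracket -> illegal
(7,1): no bracket -> illegal
(7,2): no bracket -> illegal
(7,3): no bracket -> illegal
W mobility = 5

Answer: B=5 W=5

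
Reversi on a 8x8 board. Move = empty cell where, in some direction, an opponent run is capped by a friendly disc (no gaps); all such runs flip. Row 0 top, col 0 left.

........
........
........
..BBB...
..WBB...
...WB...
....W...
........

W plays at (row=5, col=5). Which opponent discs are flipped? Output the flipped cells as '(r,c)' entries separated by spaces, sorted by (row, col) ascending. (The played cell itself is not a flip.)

Dir NW: opp run (4,4) (3,3), next='.' -> no flip
Dir N: first cell '.' (not opp) -> no flip
Dir NE: first cell '.' (not opp) -> no flip
Dir W: opp run (5,4) capped by W -> flip
Dir E: first cell '.' (not opp) -> no flip
Dir SW: first cell 'W' (not opp) -> no flip
Dir S: first cell '.' (not opp) -> no flip
Dir SE: first cell '.' (not opp) -> no flip

Answer: (5,4)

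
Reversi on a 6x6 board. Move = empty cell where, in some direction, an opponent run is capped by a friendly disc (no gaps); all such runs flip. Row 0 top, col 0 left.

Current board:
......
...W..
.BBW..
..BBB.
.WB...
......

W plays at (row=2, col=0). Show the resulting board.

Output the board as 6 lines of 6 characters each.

Place W at (2,0); scan 8 dirs for brackets.
Dir NW: edge -> no flip
Dir N: first cell '.' (not opp) -> no flip
Dir NE: first cell '.' (not opp) -> no flip
Dir W: edge -> no flip
Dir E: opp run (2,1) (2,2) capped by W -> flip
Dir SW: edge -> no flip
Dir S: first cell '.' (not opp) -> no flip
Dir SE: first cell '.' (not opp) -> no flip
All flips: (2,1) (2,2)

Answer: ......
...W..
WWWW..
..BBB.
.WB...
......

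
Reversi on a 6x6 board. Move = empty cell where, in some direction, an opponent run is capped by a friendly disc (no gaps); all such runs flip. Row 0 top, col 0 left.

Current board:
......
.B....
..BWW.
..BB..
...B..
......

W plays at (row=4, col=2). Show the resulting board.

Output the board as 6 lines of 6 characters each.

Place W at (4,2); scan 8 dirs for brackets.
Dir NW: first cell '.' (not opp) -> no flip
Dir N: opp run (3,2) (2,2), next='.' -> no flip
Dir NE: opp run (3,3) capped by W -> flip
Dir W: first cell '.' (not opp) -> no flip
Dir E: opp run (4,3), next='.' -> no flip
Dir SW: first cell '.' (not opp) -> no flip
Dir S: first cell '.' (not opp) -> no flip
Dir SE: first cell '.' (not opp) -> no flip
All flips: (3,3)

Answer: ......
.B....
..BWW.
..BW..
..WB..
......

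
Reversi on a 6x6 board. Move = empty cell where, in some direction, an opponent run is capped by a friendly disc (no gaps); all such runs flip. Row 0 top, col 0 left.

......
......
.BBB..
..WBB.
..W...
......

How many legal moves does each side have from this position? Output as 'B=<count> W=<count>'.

Answer: B=5 W=5

Derivation:
-- B to move --
(3,1): flips 1 -> legal
(4,1): flips 1 -> legal
(4,3): flips 1 -> legal
(5,1): flips 1 -> legal
(5,2): flips 2 -> legal
(5,3): no bracket -> illegal
B mobility = 5
-- W to move --
(1,0): flips 1 -> legal
(1,1): no bracket -> illegal
(1,2): flips 1 -> legal
(1,3): no bracket -> illegal
(1,4): flips 1 -> legal
(2,0): no bracket -> illegal
(2,4): flips 1 -> legal
(2,5): no bracket -> illegal
(3,0): no bracket -> illegal
(3,1): no bracket -> illegal
(3,5): flips 2 -> legal
(4,3): no bracket -> illegal
(4,4): no bracket -> illegal
(4,5): no bracket -> illegal
W mobility = 5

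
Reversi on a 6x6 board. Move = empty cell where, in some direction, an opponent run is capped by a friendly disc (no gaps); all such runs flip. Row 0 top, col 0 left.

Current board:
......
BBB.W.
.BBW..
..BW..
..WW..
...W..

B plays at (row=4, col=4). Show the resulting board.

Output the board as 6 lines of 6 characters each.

Place B at (4,4); scan 8 dirs for brackets.
Dir NW: opp run (3,3) capped by B -> flip
Dir N: first cell '.' (not opp) -> no flip
Dir NE: first cell '.' (not opp) -> no flip
Dir W: opp run (4,3) (4,2), next='.' -> no flip
Dir E: first cell '.' (not opp) -> no flip
Dir SW: opp run (5,3), next=edge -> no flip
Dir S: first cell '.' (not opp) -> no flip
Dir SE: first cell '.' (not opp) -> no flip
All flips: (3,3)

Answer: ......
BBB.W.
.BBW..
..BB..
..WWB.
...W..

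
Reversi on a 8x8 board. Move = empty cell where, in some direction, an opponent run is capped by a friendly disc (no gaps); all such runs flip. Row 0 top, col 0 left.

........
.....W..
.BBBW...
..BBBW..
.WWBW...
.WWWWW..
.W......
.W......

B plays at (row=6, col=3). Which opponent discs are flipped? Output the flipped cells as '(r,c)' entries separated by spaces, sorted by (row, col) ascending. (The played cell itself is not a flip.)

Answer: (5,3)

Derivation:
Dir NW: opp run (5,2) (4,1), next='.' -> no flip
Dir N: opp run (5,3) capped by B -> flip
Dir NE: opp run (5,4), next='.' -> no flip
Dir W: first cell '.' (not opp) -> no flip
Dir E: first cell '.' (not opp) -> no flip
Dir SW: first cell '.' (not opp) -> no flip
Dir S: first cell '.' (not opp) -> no flip
Dir SE: first cell '.' (not opp) -> no flip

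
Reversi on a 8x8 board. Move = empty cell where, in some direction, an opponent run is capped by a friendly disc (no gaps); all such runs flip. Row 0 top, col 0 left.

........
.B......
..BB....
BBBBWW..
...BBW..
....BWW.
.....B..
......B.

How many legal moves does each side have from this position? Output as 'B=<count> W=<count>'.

Answer: B=9 W=9

Derivation:
-- B to move --
(2,4): flips 1 -> legal
(2,5): flips 4 -> legal
(2,6): flips 1 -> legal
(3,6): flips 3 -> legal
(4,6): flips 1 -> legal
(4,7): flips 1 -> legal
(5,7): flips 2 -> legal
(6,4): no bracket -> illegal
(6,6): flips 1 -> legal
(6,7): flips 3 -> legal
B mobility = 9
-- W to move --
(0,0): flips 4 -> legal
(0,1): no bracket -> illegal
(0,2): no bracket -> illegal
(1,0): no bracket -> illegal
(1,2): flips 1 -> legal
(1,3): no bracket -> illegal
(1,4): no bracket -> illegal
(2,0): no bracket -> illegal
(2,1): no bracket -> illegal
(2,4): no bracket -> illegal
(4,0): no bracket -> illegal
(4,1): no bracket -> illegal
(4,2): flips 2 -> legal
(5,2): flips 1 -> legal
(5,3): flips 2 -> legal
(6,3): flips 1 -> legal
(6,4): flips 2 -> legal
(6,6): no bracket -> illegal
(6,7): no bracket -> illegal
(7,4): flips 1 -> legal
(7,5): flips 1 -> legal
(7,7): no bracket -> illegal
W mobility = 9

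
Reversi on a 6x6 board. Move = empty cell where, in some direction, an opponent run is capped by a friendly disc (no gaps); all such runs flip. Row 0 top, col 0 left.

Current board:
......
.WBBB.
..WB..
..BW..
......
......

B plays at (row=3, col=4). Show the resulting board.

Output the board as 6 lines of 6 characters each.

Place B at (3,4); scan 8 dirs for brackets.
Dir NW: first cell 'B' (not opp) -> no flip
Dir N: first cell '.' (not opp) -> no flip
Dir NE: first cell '.' (not opp) -> no flip
Dir W: opp run (3,3) capped by B -> flip
Dir E: first cell '.' (not opp) -> no flip
Dir SW: first cell '.' (not opp) -> no flip
Dir S: first cell '.' (not opp) -> no flip
Dir SE: first cell '.' (not opp) -> no flip
All flips: (3,3)

Answer: ......
.WBBB.
..WB..
..BBB.
......
......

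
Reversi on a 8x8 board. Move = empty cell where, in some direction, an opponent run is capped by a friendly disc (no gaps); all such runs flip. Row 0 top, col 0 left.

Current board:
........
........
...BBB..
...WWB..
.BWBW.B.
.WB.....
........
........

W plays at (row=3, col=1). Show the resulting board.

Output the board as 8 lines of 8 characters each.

Answer: ........
........
...BBB..
.W.WWB..
.WWBW.B.
.WB.....
........
........

Derivation:
Place W at (3,1); scan 8 dirs for brackets.
Dir NW: first cell '.' (not opp) -> no flip
Dir N: first cell '.' (not opp) -> no flip
Dir NE: first cell '.' (not opp) -> no flip
Dir W: first cell '.' (not opp) -> no flip
Dir E: first cell '.' (not opp) -> no flip
Dir SW: first cell '.' (not opp) -> no flip
Dir S: opp run (4,1) capped by W -> flip
Dir SE: first cell 'W' (not opp) -> no flip
All flips: (4,1)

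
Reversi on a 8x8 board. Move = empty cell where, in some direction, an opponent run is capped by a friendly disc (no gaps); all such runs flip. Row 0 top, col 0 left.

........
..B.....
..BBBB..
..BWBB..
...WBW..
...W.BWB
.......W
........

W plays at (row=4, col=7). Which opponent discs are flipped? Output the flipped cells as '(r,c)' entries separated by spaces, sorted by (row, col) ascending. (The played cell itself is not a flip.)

Dir NW: first cell '.' (not opp) -> no flip
Dir N: first cell '.' (not opp) -> no flip
Dir NE: edge -> no flip
Dir W: first cell '.' (not opp) -> no flip
Dir E: edge -> no flip
Dir SW: first cell 'W' (not opp) -> no flip
Dir S: opp run (5,7) capped by W -> flip
Dir SE: edge -> no flip

Answer: (5,7)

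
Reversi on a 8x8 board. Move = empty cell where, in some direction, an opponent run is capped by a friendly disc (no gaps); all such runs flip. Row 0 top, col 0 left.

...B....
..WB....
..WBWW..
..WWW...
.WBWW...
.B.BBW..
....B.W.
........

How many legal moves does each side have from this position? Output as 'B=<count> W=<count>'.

-- B to move --
(0,1): flips 1 -> legal
(0,2): flips 3 -> legal
(1,1): flips 1 -> legal
(1,4): flips 3 -> legal
(1,5): flips 2 -> legal
(1,6): no bracket -> illegal
(2,1): flips 4 -> legal
(2,6): flips 2 -> legal
(3,0): no bracket -> illegal
(3,1): flips 2 -> legal
(3,5): flips 2 -> legal
(3,6): no bracket -> illegal
(4,0): flips 1 -> legal
(4,5): flips 3 -> legal
(4,6): flips 1 -> legal
(5,0): flips 2 -> legal
(5,2): no bracket -> illegal
(5,6): flips 1 -> legal
(5,7): no bracket -> illegal
(6,5): no bracket -> illegal
(6,7): no bracket -> illegal
(7,5): no bracket -> illegal
(7,6): no bracket -> illegal
(7,7): no bracket -> illegal
B mobility = 14
-- W to move --
(0,2): flips 1 -> legal
(0,4): flips 1 -> legal
(1,4): flips 2 -> legal
(3,1): no bracket -> illegal
(4,0): no bracket -> illegal
(4,5): no bracket -> illegal
(5,0): no bracket -> illegal
(5,2): flips 3 -> legal
(6,0): flips 2 -> legal
(6,1): flips 1 -> legal
(6,2): flips 1 -> legal
(6,3): flips 1 -> legal
(6,5): flips 1 -> legal
(7,3): flips 1 -> legal
(7,4): flips 2 -> legal
(7,5): no bracket -> illegal
W mobility = 11

Answer: B=14 W=11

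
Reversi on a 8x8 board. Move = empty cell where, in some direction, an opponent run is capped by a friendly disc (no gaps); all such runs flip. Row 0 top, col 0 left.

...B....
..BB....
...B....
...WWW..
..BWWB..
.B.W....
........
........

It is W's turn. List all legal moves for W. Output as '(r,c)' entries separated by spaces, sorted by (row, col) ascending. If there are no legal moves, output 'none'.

Answer: (0,1) (3,1) (4,1) (4,6) (5,5) (5,6) (6,0)

Derivation:
(0,1): flips 2 -> legal
(0,2): no bracket -> illegal
(0,4): no bracket -> illegal
(1,1): no bracket -> illegal
(1,4): no bracket -> illegal
(2,1): no bracket -> illegal
(2,2): no bracket -> illegal
(2,4): no bracket -> illegal
(3,1): flips 1 -> legal
(3,2): no bracket -> illegal
(3,6): no bracket -> illegal
(4,0): no bracket -> illegal
(4,1): flips 1 -> legal
(4,6): flips 1 -> legal
(5,0): no bracket -> illegal
(5,2): no bracket -> illegal
(5,4): no bracket -> illegal
(5,5): flips 1 -> legal
(5,6): flips 1 -> legal
(6,0): flips 2 -> legal
(6,1): no bracket -> illegal
(6,2): no bracket -> illegal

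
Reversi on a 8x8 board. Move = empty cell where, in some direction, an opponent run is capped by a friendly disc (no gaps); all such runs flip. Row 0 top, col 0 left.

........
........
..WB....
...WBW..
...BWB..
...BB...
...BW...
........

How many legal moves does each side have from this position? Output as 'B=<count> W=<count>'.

-- B to move --
(1,1): no bracket -> illegal
(1,2): no bracket -> illegal
(1,3): no bracket -> illegal
(2,1): flips 1 -> legal
(2,4): no bracket -> illegal
(2,5): flips 1 -> legal
(2,6): flips 2 -> legal
(3,1): no bracket -> illegal
(3,2): flips 1 -> legal
(3,6): flips 1 -> legal
(4,2): no bracket -> illegal
(4,6): no bracket -> illegal
(5,5): no bracket -> illegal
(6,5): flips 1 -> legal
(7,3): no bracket -> illegal
(7,4): flips 1 -> legal
(7,5): flips 1 -> legal
B mobility = 8
-- W to move --
(1,2): no bracket -> illegal
(1,3): flips 1 -> legal
(1,4): no bracket -> illegal
(2,4): flips 2 -> legal
(2,5): no bracket -> illegal
(3,2): no bracket -> illegal
(3,6): no bracket -> illegal
(4,2): flips 2 -> legal
(4,6): flips 1 -> legal
(5,2): no bracket -> illegal
(5,5): flips 1 -> legal
(5,6): no bracket -> illegal
(6,2): flips 2 -> legal
(6,5): no bracket -> illegal
(7,2): no bracket -> illegal
(7,3): flips 3 -> legal
(7,4): no bracket -> illegal
W mobility = 7

Answer: B=8 W=7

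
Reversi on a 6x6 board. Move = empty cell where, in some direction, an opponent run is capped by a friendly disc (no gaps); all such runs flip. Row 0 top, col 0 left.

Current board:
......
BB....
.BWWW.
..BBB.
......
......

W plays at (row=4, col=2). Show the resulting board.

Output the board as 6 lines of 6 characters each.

Place W at (4,2); scan 8 dirs for brackets.
Dir NW: first cell '.' (not opp) -> no flip
Dir N: opp run (3,2) capped by W -> flip
Dir NE: opp run (3,3) capped by W -> flip
Dir W: first cell '.' (not opp) -> no flip
Dir E: first cell '.' (not opp) -> no flip
Dir SW: first cell '.' (not opp) -> no flip
Dir S: first cell '.' (not opp) -> no flip
Dir SE: first cell '.' (not opp) -> no flip
All flips: (3,2) (3,3)

Answer: ......
BB....
.BWWW.
..WWB.
..W...
......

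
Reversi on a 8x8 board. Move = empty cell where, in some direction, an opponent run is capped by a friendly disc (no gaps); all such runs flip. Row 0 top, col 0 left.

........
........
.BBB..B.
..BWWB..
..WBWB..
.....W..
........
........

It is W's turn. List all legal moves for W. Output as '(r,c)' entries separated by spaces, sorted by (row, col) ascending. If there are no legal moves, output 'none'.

Answer: (1,1) (1,2) (1,3) (1,7) (2,5) (3,1) (3,6) (4,6) (5,2) (5,3) (5,6)

Derivation:
(1,0): no bracket -> illegal
(1,1): flips 1 -> legal
(1,2): flips 3 -> legal
(1,3): flips 1 -> legal
(1,4): no bracket -> illegal
(1,5): no bracket -> illegal
(1,6): no bracket -> illegal
(1,7): flips 2 -> legal
(2,0): no bracket -> illegal
(2,4): no bracket -> illegal
(2,5): flips 2 -> legal
(2,7): no bracket -> illegal
(3,0): no bracket -> illegal
(3,1): flips 1 -> legal
(3,6): flips 1 -> legal
(3,7): no bracket -> illegal
(4,1): no bracket -> illegal
(4,6): flips 1 -> legal
(5,2): flips 1 -> legal
(5,3): flips 1 -> legal
(5,4): no bracket -> illegal
(5,6): flips 1 -> legal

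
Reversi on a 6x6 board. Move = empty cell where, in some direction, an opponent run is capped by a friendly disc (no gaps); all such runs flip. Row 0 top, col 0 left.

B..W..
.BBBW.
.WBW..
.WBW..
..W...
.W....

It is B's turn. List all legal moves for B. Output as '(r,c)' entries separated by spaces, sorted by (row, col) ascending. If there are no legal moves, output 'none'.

Answer: (0,5) (1,0) (1,5) (2,0) (2,4) (3,0) (3,4) (4,0) (4,1) (4,3) (4,4) (5,2)

Derivation:
(0,2): no bracket -> illegal
(0,4): no bracket -> illegal
(0,5): flips 2 -> legal
(1,0): flips 1 -> legal
(1,5): flips 1 -> legal
(2,0): flips 1 -> legal
(2,4): flips 1 -> legal
(2,5): no bracket -> illegal
(3,0): flips 2 -> legal
(3,4): flips 2 -> legal
(4,0): flips 1 -> legal
(4,1): flips 2 -> legal
(4,3): flips 2 -> legal
(4,4): flips 1 -> legal
(5,0): no bracket -> illegal
(5,2): flips 1 -> legal
(5,3): no bracket -> illegal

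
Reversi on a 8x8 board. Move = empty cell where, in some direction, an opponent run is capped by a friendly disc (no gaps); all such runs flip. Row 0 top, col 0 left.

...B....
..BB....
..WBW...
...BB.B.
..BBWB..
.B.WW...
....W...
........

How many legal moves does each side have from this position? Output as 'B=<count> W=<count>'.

Answer: B=13 W=8

Derivation:
-- B to move --
(1,1): flips 1 -> legal
(1,4): flips 1 -> legal
(1,5): flips 1 -> legal
(2,1): flips 1 -> legal
(2,5): flips 1 -> legal
(3,1): flips 1 -> legal
(3,2): flips 1 -> legal
(3,5): flips 1 -> legal
(5,2): no bracket -> illegal
(5,5): flips 1 -> legal
(6,2): no bracket -> illegal
(6,3): flips 2 -> legal
(6,5): flips 1 -> legal
(7,3): no bracket -> illegal
(7,4): flips 3 -> legal
(7,5): flips 2 -> legal
B mobility = 13
-- W to move --
(0,1): no bracket -> illegal
(0,2): flips 2 -> legal
(0,4): flips 1 -> legal
(1,1): no bracket -> illegal
(1,4): no bracket -> illegal
(2,1): no bracket -> illegal
(2,5): no bracket -> illegal
(2,6): no bracket -> illegal
(2,7): flips 2 -> legal
(3,1): flips 1 -> legal
(3,2): flips 1 -> legal
(3,5): no bracket -> illegal
(3,7): no bracket -> illegal
(4,0): no bracket -> illegal
(4,1): flips 2 -> legal
(4,6): flips 1 -> legal
(4,7): no bracket -> illegal
(5,0): no bracket -> illegal
(5,2): no bracket -> illegal
(5,5): no bracket -> illegal
(5,6): no bracket -> illegal
(6,0): flips 3 -> legal
(6,1): no bracket -> illegal
(6,2): no bracket -> illegal
W mobility = 8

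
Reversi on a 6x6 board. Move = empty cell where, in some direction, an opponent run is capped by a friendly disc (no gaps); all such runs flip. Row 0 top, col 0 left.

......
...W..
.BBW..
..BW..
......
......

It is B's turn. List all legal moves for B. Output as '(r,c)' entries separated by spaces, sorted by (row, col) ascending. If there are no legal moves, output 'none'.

Answer: (0,4) (1,4) (2,4) (3,4) (4,4)

Derivation:
(0,2): no bracket -> illegal
(0,3): no bracket -> illegal
(0,4): flips 1 -> legal
(1,2): no bracket -> illegal
(1,4): flips 1 -> legal
(2,4): flips 1 -> legal
(3,4): flips 1 -> legal
(4,2): no bracket -> illegal
(4,3): no bracket -> illegal
(4,4): flips 1 -> legal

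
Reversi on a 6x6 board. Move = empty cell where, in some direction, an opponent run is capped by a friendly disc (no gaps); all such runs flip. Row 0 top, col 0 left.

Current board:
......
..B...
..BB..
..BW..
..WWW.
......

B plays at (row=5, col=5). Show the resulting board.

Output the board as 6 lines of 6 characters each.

Place B at (5,5); scan 8 dirs for brackets.
Dir NW: opp run (4,4) (3,3) capped by B -> flip
Dir N: first cell '.' (not opp) -> no flip
Dir NE: edge -> no flip
Dir W: first cell '.' (not opp) -> no flip
Dir E: edge -> no flip
Dir SW: edge -> no flip
Dir S: edge -> no flip
Dir SE: edge -> no flip
All flips: (3,3) (4,4)

Answer: ......
..B...
..BB..
..BB..
..WWB.
.....B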